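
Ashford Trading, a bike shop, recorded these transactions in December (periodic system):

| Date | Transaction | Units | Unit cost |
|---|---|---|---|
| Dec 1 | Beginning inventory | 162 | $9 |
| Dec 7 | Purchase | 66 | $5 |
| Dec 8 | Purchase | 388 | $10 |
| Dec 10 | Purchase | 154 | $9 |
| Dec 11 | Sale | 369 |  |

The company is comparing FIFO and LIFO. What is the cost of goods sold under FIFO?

COGS = $3,198

FIFO COGS: 162 @ $9 + 66 @ $5 + 141 @ $10 = $3,198
LIFO COGS: 154 @ $9 + 215 @ $10 = $3,536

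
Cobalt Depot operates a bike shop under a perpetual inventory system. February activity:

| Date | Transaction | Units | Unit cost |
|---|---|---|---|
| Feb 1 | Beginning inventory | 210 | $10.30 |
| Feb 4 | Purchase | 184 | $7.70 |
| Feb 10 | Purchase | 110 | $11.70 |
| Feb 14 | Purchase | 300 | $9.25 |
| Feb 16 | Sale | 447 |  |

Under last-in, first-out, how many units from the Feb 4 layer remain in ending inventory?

147

Feb 16, 447 sold [LIFO — newest first]: 300 @ $9.25 + 110 @ $11.70 + 37 @ $7.70 = $4,346.90
Ending inventory: 210 @ $10.30 + 147 @ $7.70 = $3,294.90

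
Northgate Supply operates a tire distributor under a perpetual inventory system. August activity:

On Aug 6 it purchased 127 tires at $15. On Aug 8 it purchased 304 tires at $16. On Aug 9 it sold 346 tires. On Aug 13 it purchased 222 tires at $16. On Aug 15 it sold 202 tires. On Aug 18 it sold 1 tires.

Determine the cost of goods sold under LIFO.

Aug 9, 346 sold [LIFO — newest first]: 304 @ $16 + 42 @ $15 = $5,494
Aug 15, 202 sold [LIFO — newest first]: 202 @ $16 = $3,232
Aug 18, 1 sold [LIFO — newest first]: 1 @ $16 = $16
Total COGS = $5,494 + $3,232 + $16 = $8,742
Ending inventory: 85 @ $15 + 19 @ $16 = $1,579

COGS = $8,742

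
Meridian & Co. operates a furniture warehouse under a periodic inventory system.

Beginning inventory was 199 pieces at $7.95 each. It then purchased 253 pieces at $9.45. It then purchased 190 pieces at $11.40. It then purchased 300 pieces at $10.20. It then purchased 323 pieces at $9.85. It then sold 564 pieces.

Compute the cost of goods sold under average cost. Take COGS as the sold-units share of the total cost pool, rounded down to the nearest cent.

Sale 1, sell 564: 564/1265 × $12,380.45 → $5,519.82
Ending inventory (cost pool remaining) = $6,860.63

COGS = $5,519.82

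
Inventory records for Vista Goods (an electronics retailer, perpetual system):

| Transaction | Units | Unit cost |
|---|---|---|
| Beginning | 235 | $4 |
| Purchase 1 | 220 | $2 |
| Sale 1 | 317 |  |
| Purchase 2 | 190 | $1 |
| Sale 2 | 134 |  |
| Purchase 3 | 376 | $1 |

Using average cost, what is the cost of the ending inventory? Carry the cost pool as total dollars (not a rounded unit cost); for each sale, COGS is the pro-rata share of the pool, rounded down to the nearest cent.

After Beginning: 235 on hand, pool $940.00 (≈ $4.0000 each)
After Purchase 1: 455 on hand, pool $1,380.00 (≈ $3.0330 each)
Sale 1, sell 317: 317/455 × $1,380.00 → $961.45
After Purchase 2: 328 on hand, pool $608.55 (≈ $1.8553 each)
Sale 2, sell 134: 134/328 × $608.55 → $248.61
After Purchase 3: 570 on hand, pool $735.94 (≈ $1.2911 each)
Total COGS = $961.45 + $248.61 = $1,210.06
Ending inventory (cost pool remaining) = $735.94

Ending inventory = $735.94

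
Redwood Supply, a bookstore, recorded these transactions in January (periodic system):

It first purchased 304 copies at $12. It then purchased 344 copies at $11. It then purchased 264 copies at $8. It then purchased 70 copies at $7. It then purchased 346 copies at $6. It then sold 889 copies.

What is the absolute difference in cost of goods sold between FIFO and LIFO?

FIFO COGS: 304 @ $12 + 344 @ $11 + 241 @ $8 = $9,360
LIFO COGS: 346 @ $6 + 70 @ $7 + 264 @ $8 + 209 @ $11 = $6,977
Difference = |$9,360 − $6,977| = $2,383

$2,383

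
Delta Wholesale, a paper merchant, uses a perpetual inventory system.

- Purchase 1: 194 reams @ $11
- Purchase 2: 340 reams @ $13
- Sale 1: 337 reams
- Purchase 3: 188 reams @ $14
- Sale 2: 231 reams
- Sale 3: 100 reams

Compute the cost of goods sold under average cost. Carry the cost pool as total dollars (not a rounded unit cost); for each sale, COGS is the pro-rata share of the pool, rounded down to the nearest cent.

COGS = $8,477.70

After Purchase 1: 194 on hand, pool $2,134.00 (≈ $11.0000 each)
After Purchase 2: 534 on hand, pool $6,554.00 (≈ $12.2734 each)
Sale 1, sell 337: 337/534 × $6,554.00 → $4,136.13
After Purchase 3: 385 on hand, pool $5,049.87 (≈ $13.1165 each)
Sale 2, sell 231: 231/385 × $5,049.87 → $3,029.92
Sale 3, sell 100: 100/154 × $2,019.95 → $1,311.65
Total COGS = $4,136.13 + $3,029.92 + $1,311.65 = $8,477.70
Ending inventory (cost pool remaining) = $708.30
Check: goods available $9,186.00 = COGS $8,477.70 + ending $708.30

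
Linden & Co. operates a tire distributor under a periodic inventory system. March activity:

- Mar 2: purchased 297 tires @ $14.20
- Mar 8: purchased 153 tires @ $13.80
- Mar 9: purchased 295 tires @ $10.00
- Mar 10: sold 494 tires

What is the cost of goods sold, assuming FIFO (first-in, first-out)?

COGS = $6,768.80

Mar 10, 494 sold [FIFO — oldest first]: 297 @ $14.20 + 153 @ $13.80 + 44 @ $10.00 = $6,768.80
Ending inventory: 251 @ $10.00 = $2,510.00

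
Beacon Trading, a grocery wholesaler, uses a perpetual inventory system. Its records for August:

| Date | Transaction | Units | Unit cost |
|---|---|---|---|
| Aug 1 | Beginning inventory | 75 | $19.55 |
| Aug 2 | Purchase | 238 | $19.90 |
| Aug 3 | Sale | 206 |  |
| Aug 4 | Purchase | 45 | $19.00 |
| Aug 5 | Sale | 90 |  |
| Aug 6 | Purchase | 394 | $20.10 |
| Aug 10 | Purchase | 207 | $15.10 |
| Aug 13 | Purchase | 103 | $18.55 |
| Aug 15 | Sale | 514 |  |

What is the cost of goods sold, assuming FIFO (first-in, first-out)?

COGS = $15,852.65

Aug 3, 206 sold [FIFO — oldest first]: 75 @ $19.55 + 131 @ $19.90 = $4,073.15
Aug 5, 90 sold [FIFO — oldest first]: 90 @ $19.90 = $1,791.00
Aug 15, 514 sold [FIFO — oldest first]: 17 @ $19.90 + 45 @ $19.00 + 394 @ $20.10 + 58 @ $15.10 = $9,988.50
Total COGS = $4,073.15 + $1,791.00 + $9,988.50 = $15,852.65
Ending inventory: 149 @ $15.10 + 103 @ $18.55 = $4,160.55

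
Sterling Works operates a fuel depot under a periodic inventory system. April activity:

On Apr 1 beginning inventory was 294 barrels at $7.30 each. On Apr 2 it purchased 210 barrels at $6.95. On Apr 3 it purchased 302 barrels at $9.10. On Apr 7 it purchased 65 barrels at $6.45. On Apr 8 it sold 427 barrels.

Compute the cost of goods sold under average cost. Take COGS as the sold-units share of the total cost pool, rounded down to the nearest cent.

COGS = $3,320.47

Apr 8, sell 427: 427/871 × $6,773.15 → $3,320.47
Ending inventory (cost pool remaining) = $3,452.68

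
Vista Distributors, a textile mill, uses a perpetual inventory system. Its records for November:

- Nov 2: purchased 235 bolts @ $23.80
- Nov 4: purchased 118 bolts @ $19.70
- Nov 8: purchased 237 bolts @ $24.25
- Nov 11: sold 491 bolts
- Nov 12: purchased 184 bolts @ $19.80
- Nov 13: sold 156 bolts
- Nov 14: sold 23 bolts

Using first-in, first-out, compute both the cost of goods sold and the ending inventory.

COGS = $15,248.85; ending inventory = $2,059.20

Nov 11, 491 sold [FIFO — oldest first]: 235 @ $23.80 + 118 @ $19.70 + 138 @ $24.25 = $11,264.10
Nov 13, 156 sold [FIFO — oldest first]: 99 @ $24.25 + 57 @ $19.80 = $3,529.35
Nov 14, 23 sold [FIFO — oldest first]: 23 @ $19.80 = $455.40
Total COGS = $11,264.10 + $3,529.35 + $455.40 = $15,248.85
Ending inventory: 104 @ $19.80 = $2,059.20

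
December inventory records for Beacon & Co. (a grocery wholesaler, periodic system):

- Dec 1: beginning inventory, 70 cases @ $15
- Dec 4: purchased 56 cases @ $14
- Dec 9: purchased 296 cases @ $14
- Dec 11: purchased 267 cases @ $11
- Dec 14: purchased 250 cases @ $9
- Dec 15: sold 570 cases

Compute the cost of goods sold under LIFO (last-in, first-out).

Dec 15, 570 sold [LIFO — newest first]: 250 @ $9 + 267 @ $11 + 53 @ $14 = $5,929
Ending inventory: 70 @ $15 + 56 @ $14 + 243 @ $14 = $5,236
Check: goods available $11,165 = COGS $5,929 + ending $5,236

COGS = $5,929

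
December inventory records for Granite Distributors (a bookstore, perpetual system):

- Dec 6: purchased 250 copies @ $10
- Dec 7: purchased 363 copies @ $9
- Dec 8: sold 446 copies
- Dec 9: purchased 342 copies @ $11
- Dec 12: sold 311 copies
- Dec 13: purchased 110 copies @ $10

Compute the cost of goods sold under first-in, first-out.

COGS = $7,351

Dec 8, 446 sold [FIFO — oldest first]: 250 @ $10 + 196 @ $9 = $4,264
Dec 12, 311 sold [FIFO — oldest first]: 167 @ $9 + 144 @ $11 = $3,087
Total COGS = $4,264 + $3,087 = $7,351
Ending inventory: 198 @ $11 + 110 @ $10 = $3,278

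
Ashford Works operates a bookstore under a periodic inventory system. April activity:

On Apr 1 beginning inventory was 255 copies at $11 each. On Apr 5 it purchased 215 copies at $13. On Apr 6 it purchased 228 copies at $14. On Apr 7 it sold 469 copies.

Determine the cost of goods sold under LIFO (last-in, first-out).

COGS = $6,273

Apr 7, 469 sold [LIFO — newest first]: 228 @ $14 + 215 @ $13 + 26 @ $11 = $6,273
Ending inventory: 229 @ $11 = $2,519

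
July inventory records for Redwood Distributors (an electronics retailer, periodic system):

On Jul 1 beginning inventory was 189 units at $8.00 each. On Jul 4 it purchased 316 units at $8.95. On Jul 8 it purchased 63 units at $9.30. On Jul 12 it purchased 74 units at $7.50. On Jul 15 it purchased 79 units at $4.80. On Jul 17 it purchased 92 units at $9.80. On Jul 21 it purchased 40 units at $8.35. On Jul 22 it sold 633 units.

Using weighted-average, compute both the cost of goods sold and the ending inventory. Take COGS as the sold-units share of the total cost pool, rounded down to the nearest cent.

COGS = $5,265.77; ending inventory = $1,830.13

Jul 22, sell 633: 633/853 × $7,095.90 → $5,265.77
Ending inventory (cost pool remaining) = $1,830.13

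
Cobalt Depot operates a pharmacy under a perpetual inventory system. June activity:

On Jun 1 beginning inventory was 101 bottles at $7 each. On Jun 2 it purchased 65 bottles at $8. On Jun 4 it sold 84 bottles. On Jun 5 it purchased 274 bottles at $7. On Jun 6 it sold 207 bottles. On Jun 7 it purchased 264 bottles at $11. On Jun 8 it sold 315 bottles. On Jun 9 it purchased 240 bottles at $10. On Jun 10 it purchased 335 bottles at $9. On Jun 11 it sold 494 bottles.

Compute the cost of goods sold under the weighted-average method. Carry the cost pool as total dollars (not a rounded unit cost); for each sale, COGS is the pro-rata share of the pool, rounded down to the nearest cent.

COGS = $9,773.80

After Jun 1: 101 on hand, pool $707.00 (≈ $7.0000 each)
After Jun 2: 166 on hand, pool $1,227.00 (≈ $7.3916 each)
Jun 4, sell 84: 84/166 × $1,227.00 → $620.89
After Jun 5: 356 on hand, pool $2,524.11 (≈ $7.0902 each)
Jun 6, sell 207: 207/356 × $2,524.11 → $1,467.67
After Jun 7: 413 on hand, pool $3,960.44 (≈ $9.5894 each)
Jun 8, sell 315: 315/413 × $3,960.44 → $3,020.67
After Jun 9: 338 on hand, pool $3,339.77 (≈ $9.8810 each)
After Jun 10: 673 on hand, pool $6,354.77 (≈ $9.4425 each)
Jun 11, sell 494: 494/673 × $6,354.77 → $4,664.57
Total COGS = $620.89 + $1,467.67 + $3,020.67 + $4,664.57 = $9,773.80
Ending inventory (cost pool remaining) = $1,690.20
Check: goods available $11,464.00 = COGS $9,773.80 + ending $1,690.20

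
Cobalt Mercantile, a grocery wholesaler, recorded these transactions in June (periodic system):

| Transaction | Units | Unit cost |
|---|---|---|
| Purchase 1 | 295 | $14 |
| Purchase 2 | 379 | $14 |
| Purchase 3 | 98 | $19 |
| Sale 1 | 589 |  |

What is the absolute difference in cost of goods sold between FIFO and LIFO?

$490

FIFO COGS: 295 @ $14 + 294 @ $14 = $8,246
LIFO COGS: 98 @ $19 + 379 @ $14 + 112 @ $14 = $8,736
Difference = |$8,246 − $8,736| = $490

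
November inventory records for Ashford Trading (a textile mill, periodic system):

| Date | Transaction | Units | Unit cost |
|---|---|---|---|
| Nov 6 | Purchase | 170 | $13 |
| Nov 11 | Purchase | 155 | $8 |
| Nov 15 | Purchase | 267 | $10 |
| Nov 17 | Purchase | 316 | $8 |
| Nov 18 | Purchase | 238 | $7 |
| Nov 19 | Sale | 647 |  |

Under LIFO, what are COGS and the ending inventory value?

Nov 19, 647 sold [LIFO — newest first]: 238 @ $7 + 316 @ $8 + 93 @ $10 = $5,124
Ending inventory: 170 @ $13 + 155 @ $8 + 174 @ $10 = $5,190

COGS = $5,124; ending inventory = $5,190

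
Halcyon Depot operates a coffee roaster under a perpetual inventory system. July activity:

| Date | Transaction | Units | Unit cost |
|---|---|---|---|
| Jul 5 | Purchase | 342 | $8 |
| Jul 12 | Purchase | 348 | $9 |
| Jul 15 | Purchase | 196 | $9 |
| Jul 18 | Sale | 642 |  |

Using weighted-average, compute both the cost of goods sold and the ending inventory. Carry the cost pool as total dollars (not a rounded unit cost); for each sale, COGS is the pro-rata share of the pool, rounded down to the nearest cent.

After Jul 5: 342 on hand, pool $2,736.00 (≈ $8.0000 each)
After Jul 12: 690 on hand, pool $5,868.00 (≈ $8.5043 each)
After Jul 15: 886 on hand, pool $7,632.00 (≈ $8.6140 each)
Jul 18, sell 642: 642/886 × $7,632.00 → $5,530.18
Ending inventory (cost pool remaining) = $2,101.82
Check: goods available $7,632.00 = COGS $5,530.18 + ending $2,101.82

COGS = $5,530.18; ending inventory = $2,101.82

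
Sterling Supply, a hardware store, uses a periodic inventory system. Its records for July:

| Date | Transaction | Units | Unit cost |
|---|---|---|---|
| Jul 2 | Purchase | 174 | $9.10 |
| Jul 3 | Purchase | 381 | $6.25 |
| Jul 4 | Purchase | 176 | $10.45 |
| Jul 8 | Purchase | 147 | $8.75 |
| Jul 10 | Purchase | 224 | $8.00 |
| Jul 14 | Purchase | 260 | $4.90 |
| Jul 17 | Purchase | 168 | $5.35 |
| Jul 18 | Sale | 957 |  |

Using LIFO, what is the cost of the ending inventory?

Ending inventory = $4,152.75

Jul 18, 957 sold [LIFO — newest first]: 168 @ $5.35 + 260 @ $4.90 + 224 @ $8.00 + 147 @ $8.75 + 158 @ $10.45 = $6,902.15
Ending inventory: 174 @ $9.10 + 381 @ $6.25 + 18 @ $10.45 = $4,152.75
Check: goods available $11,054.90 = COGS $6,902.15 + ending $4,152.75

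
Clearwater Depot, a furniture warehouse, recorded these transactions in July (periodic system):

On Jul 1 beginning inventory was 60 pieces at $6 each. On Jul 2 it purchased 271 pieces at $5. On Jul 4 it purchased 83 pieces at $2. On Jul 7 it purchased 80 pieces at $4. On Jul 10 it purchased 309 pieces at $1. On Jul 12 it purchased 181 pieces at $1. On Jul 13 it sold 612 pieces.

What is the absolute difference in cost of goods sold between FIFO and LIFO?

$1,425

FIFO COGS: 60 @ $6 + 271 @ $5 + 83 @ $2 + 80 @ $4 + 118 @ $1 = $2,319
LIFO COGS: 181 @ $1 + 309 @ $1 + 80 @ $4 + 42 @ $2 = $894
Difference = |$2,319 − $894| = $1,425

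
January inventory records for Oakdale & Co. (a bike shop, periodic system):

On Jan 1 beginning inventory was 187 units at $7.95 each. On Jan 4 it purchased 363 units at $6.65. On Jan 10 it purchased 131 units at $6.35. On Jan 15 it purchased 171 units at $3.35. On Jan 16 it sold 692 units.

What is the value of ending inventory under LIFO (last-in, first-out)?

Jan 16, 692 sold [LIFO — newest first]: 171 @ $3.35 + 131 @ $6.35 + 363 @ $6.65 + 27 @ $7.95 = $4,033.30
Ending inventory: 160 @ $7.95 = $1,272.00

Ending inventory = $1,272.00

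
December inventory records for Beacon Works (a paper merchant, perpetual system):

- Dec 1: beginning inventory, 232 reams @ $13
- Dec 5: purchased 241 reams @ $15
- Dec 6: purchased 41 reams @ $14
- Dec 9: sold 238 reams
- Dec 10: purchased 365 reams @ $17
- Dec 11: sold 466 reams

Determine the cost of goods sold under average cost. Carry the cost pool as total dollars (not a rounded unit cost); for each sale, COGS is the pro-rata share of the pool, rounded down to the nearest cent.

COGS = $10,659.73

After Dec 1: 232 on hand, pool $3,016.00 (≈ $13.0000 each)
After Dec 5: 473 on hand, pool $6,631.00 (≈ $14.0190 each)
After Dec 6: 514 on hand, pool $7,205.00 (≈ $14.0175 each)
Dec 9, sell 238: 238/514 × $7,205.00 → $3,336.16
After Dec 10: 641 on hand, pool $10,073.84 (≈ $15.7158 each)
Dec 11, sell 466: 466/641 × $10,073.84 → $7,323.57
Total COGS = $3,336.16 + $7,323.57 = $10,659.73
Ending inventory (cost pool remaining) = $2,750.27
Check: goods available $13,410.00 = COGS $10,659.73 + ending $2,750.27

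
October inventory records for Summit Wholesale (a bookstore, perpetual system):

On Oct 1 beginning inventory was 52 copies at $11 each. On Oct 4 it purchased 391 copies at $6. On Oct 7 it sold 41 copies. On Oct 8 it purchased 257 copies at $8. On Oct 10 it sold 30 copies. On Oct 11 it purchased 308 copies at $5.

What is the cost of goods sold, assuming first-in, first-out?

Oct 7, 41 sold [FIFO — oldest first]: 41 @ $11 = $451
Oct 10, 30 sold [FIFO — oldest first]: 11 @ $11 + 19 @ $6 = $235
Total COGS = $451 + $235 = $686
Ending inventory: 372 @ $6 + 257 @ $8 + 308 @ $5 = $5,828

COGS = $686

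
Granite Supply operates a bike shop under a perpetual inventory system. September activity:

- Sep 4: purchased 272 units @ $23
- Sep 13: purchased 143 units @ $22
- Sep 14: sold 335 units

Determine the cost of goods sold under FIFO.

COGS = $7,642

Sep 14, 335 sold [FIFO — oldest first]: 272 @ $23 + 63 @ $22 = $7,642
Ending inventory: 80 @ $22 = $1,760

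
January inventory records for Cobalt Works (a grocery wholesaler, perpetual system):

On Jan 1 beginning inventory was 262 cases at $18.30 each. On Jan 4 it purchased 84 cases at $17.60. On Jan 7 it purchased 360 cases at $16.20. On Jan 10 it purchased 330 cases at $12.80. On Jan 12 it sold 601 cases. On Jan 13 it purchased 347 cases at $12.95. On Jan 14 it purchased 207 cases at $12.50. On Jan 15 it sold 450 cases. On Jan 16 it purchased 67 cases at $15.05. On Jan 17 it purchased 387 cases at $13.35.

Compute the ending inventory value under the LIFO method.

Jan 12, 601 sold [LIFO — newest first]: 330 @ $12.80 + 271 @ $16.20 = $8,614.20
Jan 15, 450 sold [LIFO — newest first]: 207 @ $12.50 + 243 @ $12.95 = $5,734.35
Total COGS = $8,614.20 + $5,734.35 = $14,348.55
Ending inventory: 262 @ $18.30 + 84 @ $17.60 + 89 @ $16.20 + 104 @ $12.95 + 67 @ $15.05 + 387 @ $13.35 = $15,236.40

Ending inventory = $15,236.40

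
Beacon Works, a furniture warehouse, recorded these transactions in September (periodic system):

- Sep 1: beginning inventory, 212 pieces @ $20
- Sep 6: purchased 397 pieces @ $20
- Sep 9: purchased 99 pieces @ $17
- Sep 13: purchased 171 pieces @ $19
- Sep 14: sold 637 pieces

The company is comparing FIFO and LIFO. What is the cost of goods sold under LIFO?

FIFO COGS: 212 @ $20 + 397 @ $20 + 28 @ $17 = $12,656
LIFO COGS: 171 @ $19 + 99 @ $17 + 367 @ $20 = $12,272

COGS = $12,272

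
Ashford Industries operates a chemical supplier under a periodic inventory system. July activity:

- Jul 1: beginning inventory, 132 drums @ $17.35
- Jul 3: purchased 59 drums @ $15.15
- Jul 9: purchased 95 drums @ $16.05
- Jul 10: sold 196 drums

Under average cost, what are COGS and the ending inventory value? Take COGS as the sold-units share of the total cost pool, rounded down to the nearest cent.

Jul 10, sell 196: 196/286 × $4,708.80 → $3,227.00
Ending inventory (cost pool remaining) = $1,481.80
Check: goods available $4,708.80 = COGS $3,227.00 + ending $1,481.80

COGS = $3,227.00; ending inventory = $1,481.80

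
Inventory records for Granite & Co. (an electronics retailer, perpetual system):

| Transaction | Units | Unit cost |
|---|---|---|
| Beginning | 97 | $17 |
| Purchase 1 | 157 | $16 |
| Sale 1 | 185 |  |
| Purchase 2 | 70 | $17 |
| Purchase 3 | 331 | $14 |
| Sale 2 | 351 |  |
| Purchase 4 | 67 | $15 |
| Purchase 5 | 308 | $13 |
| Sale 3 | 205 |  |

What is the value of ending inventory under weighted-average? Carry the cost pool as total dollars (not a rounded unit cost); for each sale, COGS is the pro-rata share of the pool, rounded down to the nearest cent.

After Beginning: 97 on hand, pool $1,649.00 (≈ $17.0000 each)
After Purchase 1: 254 on hand, pool $4,161.00 (≈ $16.3819 each)
Sale 1, sell 185: 185/254 × $4,161.00 → $3,030.64
After Purchase 2: 139 on hand, pool $2,320.36 (≈ $16.6932 each)
After Purchase 3: 470 on hand, pool $6,954.36 (≈ $14.7965 each)
Sale 2, sell 351: 351/470 × $6,954.36 → $5,193.57
After Purchase 4: 186 on hand, pool $2,765.79 (≈ $14.8698 each)
After Purchase 5: 494 on hand, pool $6,769.79 (≈ $13.7040 each)
Sale 3, sell 205: 205/494 × $6,769.79 → $2,809.32
Total COGS = $3,030.64 + $5,193.57 + $2,809.32 = $11,033.53
Ending inventory (cost pool remaining) = $3,960.47
Check: goods available $14,994.00 = COGS $11,033.53 + ending $3,960.47

Ending inventory = $3,960.47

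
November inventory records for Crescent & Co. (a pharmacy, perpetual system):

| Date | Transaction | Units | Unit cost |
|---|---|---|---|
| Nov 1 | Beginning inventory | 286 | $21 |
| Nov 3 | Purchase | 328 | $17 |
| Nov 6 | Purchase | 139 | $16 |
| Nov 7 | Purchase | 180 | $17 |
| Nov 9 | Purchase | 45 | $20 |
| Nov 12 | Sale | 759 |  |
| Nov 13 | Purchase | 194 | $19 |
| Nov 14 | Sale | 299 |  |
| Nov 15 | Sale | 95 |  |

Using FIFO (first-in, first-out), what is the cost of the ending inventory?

Ending inventory = $361

Nov 12, 759 sold [FIFO — oldest first]: 286 @ $21 + 328 @ $17 + 139 @ $16 + 6 @ $17 = $13,908
Nov 14, 299 sold [FIFO — oldest first]: 174 @ $17 + 45 @ $20 + 80 @ $19 = $5,378
Nov 15, 95 sold [FIFO — oldest first]: 95 @ $19 = $1,805
Total COGS = $13,908 + $5,378 + $1,805 = $21,091
Ending inventory: 19 @ $19 = $361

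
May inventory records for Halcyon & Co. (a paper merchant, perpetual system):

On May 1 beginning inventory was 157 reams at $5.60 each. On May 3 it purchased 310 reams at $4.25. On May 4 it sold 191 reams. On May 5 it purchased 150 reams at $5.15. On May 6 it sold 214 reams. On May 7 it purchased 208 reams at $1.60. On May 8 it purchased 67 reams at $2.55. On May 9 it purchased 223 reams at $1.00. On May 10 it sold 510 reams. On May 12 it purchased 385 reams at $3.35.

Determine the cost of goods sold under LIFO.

May 4, 191 sold [LIFO — newest first]: 191 @ $4.25 = $811.75
May 6, 214 sold [LIFO — newest first]: 150 @ $5.15 + 64 @ $4.25 = $1,044.50
May 10, 510 sold [LIFO — newest first]: 223 @ $1.00 + 67 @ $2.55 + 208 @ $1.60 + 12 @ $4.25 = $777.65
Total COGS = $811.75 + $1,044.50 + $777.65 = $2,633.90
Ending inventory: 157 @ $5.60 + 43 @ $4.25 + 385 @ $3.35 = $2,351.70

COGS = $2,633.90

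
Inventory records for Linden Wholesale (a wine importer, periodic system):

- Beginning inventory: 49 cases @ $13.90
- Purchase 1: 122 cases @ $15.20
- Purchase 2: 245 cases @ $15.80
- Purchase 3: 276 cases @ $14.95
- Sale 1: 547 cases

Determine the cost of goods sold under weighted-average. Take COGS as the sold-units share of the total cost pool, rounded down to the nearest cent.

COGS = $8,325.70

Sale 1, sell 547: 547/692 × $10,532.70 → $8,325.70
Ending inventory (cost pool remaining) = $2,207.00
Check: goods available $10,532.70 = COGS $8,325.70 + ending $2,207.00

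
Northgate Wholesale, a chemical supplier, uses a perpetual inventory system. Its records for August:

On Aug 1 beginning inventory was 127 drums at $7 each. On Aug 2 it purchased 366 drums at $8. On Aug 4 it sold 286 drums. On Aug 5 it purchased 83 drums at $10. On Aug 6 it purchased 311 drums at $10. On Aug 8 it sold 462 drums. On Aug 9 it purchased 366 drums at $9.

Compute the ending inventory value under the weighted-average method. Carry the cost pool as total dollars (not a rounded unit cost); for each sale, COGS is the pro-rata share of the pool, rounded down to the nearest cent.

After Aug 1: 127 on hand, pool $889.00 (≈ $7.0000 each)
After Aug 2: 493 on hand, pool $3,817.00 (≈ $7.7424 each)
Aug 4, sell 286: 286/493 × $3,817.00 → $2,214.32
After Aug 5: 290 on hand, pool $2,432.68 (≈ $8.3886 each)
After Aug 6: 601 on hand, pool $5,542.68 (≈ $9.2224 each)
Aug 8, sell 462: 462/601 × $5,542.68 → $4,260.76
After Aug 9: 505 on hand, pool $4,575.92 (≈ $9.0612 each)
Total COGS = $2,214.32 + $4,260.76 = $6,475.08
Ending inventory (cost pool remaining) = $4,575.92

Ending inventory = $4,575.92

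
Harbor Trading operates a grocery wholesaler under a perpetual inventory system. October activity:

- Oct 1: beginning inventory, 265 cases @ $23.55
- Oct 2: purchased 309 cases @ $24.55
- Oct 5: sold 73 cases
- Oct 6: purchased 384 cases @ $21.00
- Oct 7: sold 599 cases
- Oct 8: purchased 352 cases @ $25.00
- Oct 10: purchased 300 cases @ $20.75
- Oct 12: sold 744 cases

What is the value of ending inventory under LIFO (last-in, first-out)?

Oct 5, 73 sold [LIFO — newest first]: 73 @ $24.55 = $1,792.15
Oct 7, 599 sold [LIFO — newest first]: 384 @ $21.00 + 215 @ $24.55 = $13,342.25
Oct 12, 744 sold [LIFO — newest first]: 300 @ $20.75 + 352 @ $25.00 + 21 @ $24.55 + 71 @ $23.55 = $17,212.60
Total COGS = $1,792.15 + $13,342.25 + $17,212.60 = $32,347.00
Ending inventory: 194 @ $23.55 = $4,568.70

Ending inventory = $4,568.70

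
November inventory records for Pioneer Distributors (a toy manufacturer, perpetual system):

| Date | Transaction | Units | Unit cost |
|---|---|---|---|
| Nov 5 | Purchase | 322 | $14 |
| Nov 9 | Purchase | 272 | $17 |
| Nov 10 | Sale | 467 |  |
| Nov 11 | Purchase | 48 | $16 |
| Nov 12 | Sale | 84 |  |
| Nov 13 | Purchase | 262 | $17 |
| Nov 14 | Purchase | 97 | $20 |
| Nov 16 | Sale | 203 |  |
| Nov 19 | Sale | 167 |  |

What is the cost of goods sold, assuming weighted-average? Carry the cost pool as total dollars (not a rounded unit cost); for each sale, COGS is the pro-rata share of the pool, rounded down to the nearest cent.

COGS = $14,905.79

After Nov 5: 322 on hand, pool $4,508.00 (≈ $14.0000 each)
After Nov 9: 594 on hand, pool $9,132.00 (≈ $15.3737 each)
Nov 10, sell 467: 467/594 × $9,132.00 → $7,179.53
After Nov 11: 175 on hand, pool $2,720.47 (≈ $15.5455 each)
Nov 12, sell 84: 84/175 × $2,720.47 → $1,305.82
After Nov 13: 353 on hand, pool $5,868.65 (≈ $16.6251 each)
After Nov 14: 450 on hand, pool $7,808.65 (≈ $17.3526 each)
Nov 16, sell 203: 203/450 × $7,808.65 → $3,522.56
Nov 19, sell 167: 167/247 × $4,286.09 → $2,897.88
Total COGS = $7,179.53 + $1,305.82 + $3,522.56 + $2,897.88 = $14,905.79
Ending inventory (cost pool remaining) = $1,388.21
Check: goods available $16,294.00 = COGS $14,905.79 + ending $1,388.21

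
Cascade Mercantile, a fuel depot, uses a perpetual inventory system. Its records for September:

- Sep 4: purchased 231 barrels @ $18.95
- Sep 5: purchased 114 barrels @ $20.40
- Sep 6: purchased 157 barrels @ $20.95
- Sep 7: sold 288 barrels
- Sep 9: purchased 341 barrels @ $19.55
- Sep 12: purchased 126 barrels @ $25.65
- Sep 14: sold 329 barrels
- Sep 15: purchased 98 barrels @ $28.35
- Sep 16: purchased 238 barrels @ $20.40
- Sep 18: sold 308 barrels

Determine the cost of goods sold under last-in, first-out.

COGS = $19,977.15

Sep 7, 288 sold [LIFO — newest first]: 157 @ $20.95 + 114 @ $20.40 + 17 @ $18.95 = $5,936.90
Sep 14, 329 sold [LIFO — newest first]: 126 @ $25.65 + 203 @ $19.55 = $7,200.55
Sep 18, 308 sold [LIFO — newest first]: 238 @ $20.40 + 70 @ $28.35 = $6,839.70
Total COGS = $5,936.90 + $7,200.55 + $6,839.70 = $19,977.15
Ending inventory: 214 @ $18.95 + 138 @ $19.55 + 28 @ $28.35 = $7,547.00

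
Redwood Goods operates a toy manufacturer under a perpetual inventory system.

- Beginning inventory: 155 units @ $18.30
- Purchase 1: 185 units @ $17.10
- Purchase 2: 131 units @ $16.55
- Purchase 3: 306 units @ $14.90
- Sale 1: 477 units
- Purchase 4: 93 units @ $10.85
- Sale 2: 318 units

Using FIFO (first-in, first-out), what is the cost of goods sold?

COGS = $12,922.75

Sale 1 (477) [FIFO — oldest first]: 155 @ $18.30 + 185 @ $17.10 + 131 @ $16.55 + 6 @ $14.90 = $8,257.45
Sale 2 (318) [FIFO — oldest first]: 300 @ $14.90 + 18 @ $10.85 = $4,665.30
Total COGS = $8,257.45 + $4,665.30 = $12,922.75
Ending inventory: 75 @ $10.85 = $813.75
Check: goods available $13,736.50 = COGS $12,922.75 + ending $813.75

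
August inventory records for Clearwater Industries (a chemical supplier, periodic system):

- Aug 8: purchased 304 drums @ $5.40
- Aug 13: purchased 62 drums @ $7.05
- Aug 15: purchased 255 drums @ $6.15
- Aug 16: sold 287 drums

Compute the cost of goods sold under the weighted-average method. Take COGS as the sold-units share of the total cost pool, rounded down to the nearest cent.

COGS = $1,685.46

Aug 16, sell 287: 287/621 × $3,646.95 → $1,685.46
Ending inventory (cost pool remaining) = $1,961.49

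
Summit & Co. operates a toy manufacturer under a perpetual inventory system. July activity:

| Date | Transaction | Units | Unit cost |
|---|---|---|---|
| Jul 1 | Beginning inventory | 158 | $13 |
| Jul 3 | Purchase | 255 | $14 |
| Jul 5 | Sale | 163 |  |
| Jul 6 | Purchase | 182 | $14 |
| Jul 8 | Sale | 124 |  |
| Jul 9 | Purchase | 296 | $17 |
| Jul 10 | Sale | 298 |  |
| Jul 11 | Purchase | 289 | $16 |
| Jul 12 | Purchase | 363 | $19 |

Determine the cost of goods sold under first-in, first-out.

Jul 5, 163 sold [FIFO — oldest first]: 158 @ $13 + 5 @ $14 = $2,124
Jul 8, 124 sold [FIFO — oldest first]: 124 @ $14 = $1,736
Jul 10, 298 sold [FIFO — oldest first]: 126 @ $14 + 172 @ $14 = $4,172
Total COGS = $2,124 + $1,736 + $4,172 = $8,032
Ending inventory: 10 @ $14 + 296 @ $17 + 289 @ $16 + 363 @ $19 = $16,693

COGS = $8,032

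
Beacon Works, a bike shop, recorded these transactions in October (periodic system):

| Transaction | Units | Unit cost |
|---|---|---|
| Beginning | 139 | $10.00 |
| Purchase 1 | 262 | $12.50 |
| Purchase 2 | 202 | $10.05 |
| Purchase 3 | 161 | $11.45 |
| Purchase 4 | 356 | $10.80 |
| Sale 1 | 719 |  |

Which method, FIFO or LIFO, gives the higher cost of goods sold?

FIFO

FIFO COGS: 139 @ $10.00 + 262 @ $12.50 + 202 @ $10.05 + 116 @ $11.45 = $8,023.30
LIFO COGS: 356 @ $10.80 + 161 @ $11.45 + 202 @ $10.05 = $7,718.35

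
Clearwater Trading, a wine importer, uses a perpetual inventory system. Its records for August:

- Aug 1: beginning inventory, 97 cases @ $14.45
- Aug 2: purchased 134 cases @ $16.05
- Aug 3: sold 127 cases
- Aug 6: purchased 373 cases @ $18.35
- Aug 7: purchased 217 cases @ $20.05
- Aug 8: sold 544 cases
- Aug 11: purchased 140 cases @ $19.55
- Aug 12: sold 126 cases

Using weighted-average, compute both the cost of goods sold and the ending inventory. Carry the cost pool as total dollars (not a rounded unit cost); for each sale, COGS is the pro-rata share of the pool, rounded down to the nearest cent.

COGS = $14,373.02; ending inventory = $3,111.73

After Aug 1: 97 on hand, pool $1,401.65 (≈ $14.4500 each)
After Aug 2: 231 on hand, pool $3,552.35 (≈ $15.3781 each)
Aug 3, sell 127: 127/231 × $3,552.35 → $1,953.02
After Aug 6: 477 on hand, pool $8,443.88 (≈ $17.7021 each)
After Aug 7: 694 on hand, pool $12,794.73 (≈ $18.4362 each)
Aug 8, sell 544: 544/694 × $12,794.73 → $10,029.29
After Aug 11: 290 on hand, pool $5,502.44 (≈ $18.9739 each)
Aug 12, sell 126: 126/290 × $5,502.44 → $2,390.71
Total COGS = $1,953.02 + $10,029.29 + $2,390.71 = $14,373.02
Ending inventory (cost pool remaining) = $3,111.73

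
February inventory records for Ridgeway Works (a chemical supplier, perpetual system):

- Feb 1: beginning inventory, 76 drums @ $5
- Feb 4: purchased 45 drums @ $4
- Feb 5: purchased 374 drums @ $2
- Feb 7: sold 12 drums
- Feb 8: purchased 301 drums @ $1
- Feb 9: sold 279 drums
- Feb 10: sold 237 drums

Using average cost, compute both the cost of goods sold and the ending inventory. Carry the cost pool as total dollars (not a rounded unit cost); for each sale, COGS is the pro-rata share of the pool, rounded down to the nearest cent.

After Feb 1: 76 on hand, pool $380.00 (≈ $5.0000 each)
After Feb 4: 121 on hand, pool $560.00 (≈ $4.6281 each)
After Feb 5: 495 on hand, pool $1,308.00 (≈ $2.6424 each)
Feb 7, sell 12: 12/495 × $1,308.00 → $31.70
After Feb 8: 784 on hand, pool $1,577.30 (≈ $2.0119 each)
Feb 9, sell 279: 279/784 × $1,577.30 → $561.30
Feb 10, sell 237: 237/505 × $1,016.00 → $476.81
Total COGS = $31.70 + $561.30 + $476.81 = $1,069.81
Ending inventory (cost pool remaining) = $539.19
Check: goods available $1,609.00 = COGS $1,069.81 + ending $539.19

COGS = $1,069.81; ending inventory = $539.19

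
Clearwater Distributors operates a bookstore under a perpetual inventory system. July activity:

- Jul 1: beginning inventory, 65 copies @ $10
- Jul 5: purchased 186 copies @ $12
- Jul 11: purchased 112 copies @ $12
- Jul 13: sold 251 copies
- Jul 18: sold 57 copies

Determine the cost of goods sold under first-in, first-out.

Jul 13, 251 sold [FIFO — oldest first]: 65 @ $10 + 186 @ $12 = $2,882
Jul 18, 57 sold [FIFO — oldest first]: 57 @ $12 = $684
Total COGS = $2,882 + $684 = $3,566
Ending inventory: 55 @ $12 = $660
Check: goods available $4,226 = COGS $3,566 + ending $660

COGS = $3,566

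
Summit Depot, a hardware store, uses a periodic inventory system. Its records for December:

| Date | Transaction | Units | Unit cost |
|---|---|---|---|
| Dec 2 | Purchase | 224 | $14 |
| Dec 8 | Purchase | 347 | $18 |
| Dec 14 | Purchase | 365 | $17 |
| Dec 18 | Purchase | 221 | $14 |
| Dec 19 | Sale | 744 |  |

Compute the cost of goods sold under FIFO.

Dec 19, 744 sold [FIFO — oldest first]: 224 @ $14 + 347 @ $18 + 173 @ $17 = $12,323
Ending inventory: 192 @ $17 + 221 @ $14 = $6,358

COGS = $12,323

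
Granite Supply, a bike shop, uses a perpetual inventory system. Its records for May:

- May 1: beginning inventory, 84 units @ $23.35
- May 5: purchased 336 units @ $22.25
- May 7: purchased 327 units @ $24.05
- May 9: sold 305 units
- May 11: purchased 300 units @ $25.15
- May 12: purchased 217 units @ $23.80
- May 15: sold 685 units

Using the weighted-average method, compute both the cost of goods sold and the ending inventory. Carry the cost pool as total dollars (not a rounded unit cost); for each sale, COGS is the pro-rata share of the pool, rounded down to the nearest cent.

After May 1: 84 on hand, pool $1,961.40 (≈ $23.3500 each)
After May 5: 420 on hand, pool $9,437.40 (≈ $22.4700 each)
After May 7: 747 on hand, pool $17,301.75 (≈ $23.1616 each)
May 9, sell 305: 305/747 × $17,301.75 → $7,064.30
After May 11: 742 on hand, pool $17,782.45 (≈ $23.9656 each)
After May 12: 959 on hand, pool $22,947.05 (≈ $23.9281 each)
May 15, sell 685: 685/959 × $22,947.05 → $16,390.75
Total COGS = $7,064.30 + $16,390.75 = $23,455.05
Ending inventory (cost pool remaining) = $6,556.30

COGS = $23,455.05; ending inventory = $6,556.30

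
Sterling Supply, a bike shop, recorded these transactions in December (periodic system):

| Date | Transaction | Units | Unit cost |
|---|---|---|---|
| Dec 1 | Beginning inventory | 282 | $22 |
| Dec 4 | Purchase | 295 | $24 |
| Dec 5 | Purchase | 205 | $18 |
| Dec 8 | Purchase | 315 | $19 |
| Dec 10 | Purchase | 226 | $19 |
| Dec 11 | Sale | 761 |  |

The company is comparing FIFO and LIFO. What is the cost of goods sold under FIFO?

FIFO COGS: 282 @ $22 + 295 @ $24 + 184 @ $18 = $16,596
LIFO COGS: 226 @ $19 + 315 @ $19 + 205 @ $18 + 15 @ $24 = $14,329

COGS = $16,596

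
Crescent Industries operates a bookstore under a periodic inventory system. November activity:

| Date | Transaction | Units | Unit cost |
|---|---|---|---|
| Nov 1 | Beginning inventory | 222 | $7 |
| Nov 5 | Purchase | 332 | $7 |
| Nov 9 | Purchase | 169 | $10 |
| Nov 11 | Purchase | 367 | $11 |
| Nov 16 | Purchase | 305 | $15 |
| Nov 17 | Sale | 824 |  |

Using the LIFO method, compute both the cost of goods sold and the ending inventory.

Nov 17, 824 sold [LIFO — newest first]: 305 @ $15 + 367 @ $11 + 152 @ $10 = $10,132
Ending inventory: 222 @ $7 + 332 @ $7 + 17 @ $10 = $4,048

COGS = $10,132; ending inventory = $4,048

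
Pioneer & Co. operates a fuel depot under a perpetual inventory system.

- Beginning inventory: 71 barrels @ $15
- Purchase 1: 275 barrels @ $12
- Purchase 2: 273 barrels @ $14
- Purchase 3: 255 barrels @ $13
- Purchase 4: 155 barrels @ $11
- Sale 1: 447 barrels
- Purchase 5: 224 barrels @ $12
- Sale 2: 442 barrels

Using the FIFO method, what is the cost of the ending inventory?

Ending inventory = $4,228

Sale 1 (447) [FIFO — oldest first]: 71 @ $15 + 275 @ $12 + 101 @ $14 = $5,779
Sale 2 (442) [FIFO — oldest first]: 172 @ $14 + 255 @ $13 + 15 @ $11 = $5,888
Total COGS = $5,779 + $5,888 = $11,667
Ending inventory: 140 @ $11 + 224 @ $12 = $4,228
Check: goods available $15,895 = COGS $11,667 + ending $4,228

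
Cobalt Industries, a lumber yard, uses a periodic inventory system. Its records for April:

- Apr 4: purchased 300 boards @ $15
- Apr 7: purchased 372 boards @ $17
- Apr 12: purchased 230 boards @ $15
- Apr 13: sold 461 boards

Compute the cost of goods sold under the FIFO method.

COGS = $7,237

Apr 13, 461 sold [FIFO — oldest first]: 300 @ $15 + 161 @ $17 = $7,237
Ending inventory: 211 @ $17 + 230 @ $15 = $7,037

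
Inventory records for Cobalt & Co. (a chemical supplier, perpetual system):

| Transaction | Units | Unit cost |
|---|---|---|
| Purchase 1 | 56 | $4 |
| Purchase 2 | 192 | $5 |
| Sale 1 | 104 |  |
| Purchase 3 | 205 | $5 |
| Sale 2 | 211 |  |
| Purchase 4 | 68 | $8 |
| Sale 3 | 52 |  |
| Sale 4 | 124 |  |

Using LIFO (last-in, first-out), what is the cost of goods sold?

Sale 1 (104) [LIFO — newest first]: 104 @ $5 = $520
Sale 2 (211) [LIFO — newest first]: 205 @ $5 + 6 @ $5 = $1,055
Sale 3 (52) [LIFO — newest first]: 52 @ $8 = $416
Sale 4 (124) [LIFO — newest first]: 16 @ $8 + 82 @ $5 + 26 @ $4 = $642
Total COGS = $520 + $1,055 + $416 + $642 = $2,633
Ending inventory: 30 @ $4 = $120

COGS = $2,633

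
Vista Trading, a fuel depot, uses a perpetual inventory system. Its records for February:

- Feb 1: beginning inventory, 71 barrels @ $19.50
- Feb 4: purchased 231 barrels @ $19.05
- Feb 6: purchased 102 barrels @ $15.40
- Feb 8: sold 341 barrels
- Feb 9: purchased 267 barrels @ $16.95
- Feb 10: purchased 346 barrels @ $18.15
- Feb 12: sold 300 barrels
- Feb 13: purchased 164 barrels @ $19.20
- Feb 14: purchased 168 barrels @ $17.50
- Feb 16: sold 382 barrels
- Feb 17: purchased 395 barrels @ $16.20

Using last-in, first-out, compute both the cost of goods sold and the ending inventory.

Feb 8, 341 sold [LIFO — newest first]: 102 @ $15.40 + 231 @ $19.05 + 8 @ $19.50 = $6,127.35
Feb 12, 300 sold [LIFO — newest first]: 300 @ $18.15 = $5,445.00
Feb 16, 382 sold [LIFO — newest first]: 168 @ $17.50 + 164 @ $19.20 + 46 @ $18.15 + 4 @ $16.95 = $6,991.50
Total COGS = $6,127.35 + $5,445.00 + $6,991.50 = $18,563.85
Ending inventory: 63 @ $19.50 + 263 @ $16.95 + 395 @ $16.20 = $12,085.35
Check: goods available $30,649.20 = COGS $18,563.85 + ending $12,085.35

COGS = $18,563.85; ending inventory = $12,085.35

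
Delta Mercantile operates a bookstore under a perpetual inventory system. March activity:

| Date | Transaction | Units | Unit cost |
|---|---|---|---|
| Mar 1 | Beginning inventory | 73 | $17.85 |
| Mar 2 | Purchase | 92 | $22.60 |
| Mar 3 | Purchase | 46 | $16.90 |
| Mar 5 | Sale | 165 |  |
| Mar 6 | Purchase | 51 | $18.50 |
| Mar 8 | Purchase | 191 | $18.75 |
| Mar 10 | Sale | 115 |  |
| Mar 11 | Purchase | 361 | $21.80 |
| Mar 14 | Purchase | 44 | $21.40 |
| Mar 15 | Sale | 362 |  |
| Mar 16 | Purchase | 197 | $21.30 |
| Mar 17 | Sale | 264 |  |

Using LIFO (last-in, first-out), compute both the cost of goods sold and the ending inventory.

COGS = $18,952.30; ending inventory = $2,739.60

Mar 5, 165 sold [LIFO — newest first]: 46 @ $16.90 + 92 @ $22.60 + 27 @ $17.85 = $3,338.55
Mar 10, 115 sold [LIFO — newest first]: 115 @ $18.75 = $2,156.25
Mar 15, 362 sold [LIFO — newest first]: 44 @ $21.40 + 318 @ $21.80 = $7,874.00
Mar 17, 264 sold [LIFO — newest first]: 197 @ $21.30 + 43 @ $21.80 + 24 @ $18.75 = $5,583.50
Total COGS = $3,338.55 + $2,156.25 + $7,874.00 + $5,583.50 = $18,952.30
Ending inventory: 46 @ $17.85 + 51 @ $18.50 + 52 @ $18.75 = $2,739.60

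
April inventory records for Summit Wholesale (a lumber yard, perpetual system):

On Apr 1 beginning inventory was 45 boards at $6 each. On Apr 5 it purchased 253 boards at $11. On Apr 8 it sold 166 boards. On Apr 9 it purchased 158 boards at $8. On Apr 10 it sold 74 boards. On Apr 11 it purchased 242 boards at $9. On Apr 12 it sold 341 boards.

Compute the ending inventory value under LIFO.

Apr 8, 166 sold [LIFO — newest first]: 166 @ $11 = $1,826
Apr 10, 74 sold [LIFO — newest first]: 74 @ $8 = $592
Apr 12, 341 sold [LIFO — newest first]: 242 @ $9 + 84 @ $8 + 15 @ $11 = $3,015
Total COGS = $1,826 + $592 + $3,015 = $5,433
Ending inventory: 45 @ $6 + 72 @ $11 = $1,062

Ending inventory = $1,062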